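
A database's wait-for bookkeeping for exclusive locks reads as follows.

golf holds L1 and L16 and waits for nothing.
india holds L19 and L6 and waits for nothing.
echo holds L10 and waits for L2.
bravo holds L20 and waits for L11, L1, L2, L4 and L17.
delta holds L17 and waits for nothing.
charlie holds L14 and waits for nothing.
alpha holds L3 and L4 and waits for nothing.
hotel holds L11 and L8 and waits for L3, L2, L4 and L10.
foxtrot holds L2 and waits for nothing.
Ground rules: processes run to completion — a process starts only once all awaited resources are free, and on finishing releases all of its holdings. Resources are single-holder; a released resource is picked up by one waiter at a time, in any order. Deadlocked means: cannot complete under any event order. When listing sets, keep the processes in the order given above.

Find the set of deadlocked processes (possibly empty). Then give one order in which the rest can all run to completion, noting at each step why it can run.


The deadlocked set is empty.
Key observation: although several processes wait, no cycle exists — each chain bottoms out at a free runner.
One completion order for the rest: foxtrot, delta, golf, echo, india, charlie, alpha, hotel, bravo.
Check, step by step:
  run foxtrot (it waits on nothing); releases L2
  run delta (it waits on nothing); releases L17
  run golf (it waits on nothing); releases L1 and L16
  echo waits on L2 — all released -> runs and releases L10
  run india (it waits on nothing); releases L19 and L6
  run charlie (it waits on nothing); releases L14
  run alpha (it waits on nothing); releases L3 and L4
  hotel waits on L3, L2, L4 and L10 — all released -> runs and releases L11 and L8
  bravo waits on L11, L1, L2, L4 and L17 — all released -> runs and releases L20


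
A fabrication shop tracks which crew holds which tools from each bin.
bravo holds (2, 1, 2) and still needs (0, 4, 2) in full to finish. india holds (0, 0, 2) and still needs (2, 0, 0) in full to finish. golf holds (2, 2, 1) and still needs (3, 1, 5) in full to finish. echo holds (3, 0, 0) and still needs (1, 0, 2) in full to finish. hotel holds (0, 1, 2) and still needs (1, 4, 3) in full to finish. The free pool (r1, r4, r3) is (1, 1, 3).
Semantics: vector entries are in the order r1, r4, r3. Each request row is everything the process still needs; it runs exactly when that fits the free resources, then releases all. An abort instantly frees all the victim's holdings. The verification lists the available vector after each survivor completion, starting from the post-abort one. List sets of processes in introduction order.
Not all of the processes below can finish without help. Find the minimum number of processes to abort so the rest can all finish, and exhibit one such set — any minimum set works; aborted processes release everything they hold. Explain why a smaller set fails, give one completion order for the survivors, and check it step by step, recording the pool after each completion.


Minimum abort set: bravo.
Key observation: hotel had no path to completion before; after the abort of bravo ((2, 1, 2) returned), step 4 is where it fits.
Minimality: the empty abort set fails — the state is deadlocked as it stands.
The survivors complete as india, golf, echo, hotel. Walking it through (starting from the post-abort pool):
  pool = (3, 2, 5)
  india needs (2, 0, 0) <= (3, 2, 5) -> finishes; pool += (0, 0, 2) = (3, 2, 7)
  golf needs (3, 1, 5) <= (3, 2, 7) -> finishes; pool += (2, 2, 1) = (5, 4, 8)
  echo needs (1, 0, 2) <= (5, 4, 8) -> finishes; pool += (3, 0, 0) = (8, 4, 8)
  hotel needs (1, 4, 3) <= (8, 4, 8) -> finishes; pool += (0, 1, 2) = (8, 5, 10)


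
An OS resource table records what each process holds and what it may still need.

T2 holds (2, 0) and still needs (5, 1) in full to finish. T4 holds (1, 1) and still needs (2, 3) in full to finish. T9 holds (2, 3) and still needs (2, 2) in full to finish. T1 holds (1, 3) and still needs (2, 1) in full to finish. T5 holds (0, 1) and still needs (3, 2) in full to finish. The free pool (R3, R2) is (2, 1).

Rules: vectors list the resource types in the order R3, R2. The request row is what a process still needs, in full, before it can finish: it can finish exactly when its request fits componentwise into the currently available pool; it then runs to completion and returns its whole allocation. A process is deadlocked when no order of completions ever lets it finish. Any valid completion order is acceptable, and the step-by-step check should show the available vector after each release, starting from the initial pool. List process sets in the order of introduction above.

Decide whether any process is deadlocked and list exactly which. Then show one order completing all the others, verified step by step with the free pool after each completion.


The deadlocked set is empty.
Key observation: T1 can run right away; the returned allocation unlocks the remaining processes in turn.
One completion order for the rest: T1, T9, T2, T4, T5. Check, step by step:
  pool = (2, 1)
  run T1 (needs (2, 1), free (2, 1)); after release of (1, 3) the pool is (3, 4)
  run T9 (needs (2, 2), free (3, 4)); after release of (2, 3) the pool is (5, 7)
  run T2 (needs (5, 1), free (5, 7)); after release of (2, 0) the pool is (7, 7)
  run T4 (needs (2, 3), free (7, 7)); after release of (1, 1) the pool is (8, 8)
  run T5 (needs (3, 2), free (8, 8)); after release of (0, 1) the pool is (8, 9)


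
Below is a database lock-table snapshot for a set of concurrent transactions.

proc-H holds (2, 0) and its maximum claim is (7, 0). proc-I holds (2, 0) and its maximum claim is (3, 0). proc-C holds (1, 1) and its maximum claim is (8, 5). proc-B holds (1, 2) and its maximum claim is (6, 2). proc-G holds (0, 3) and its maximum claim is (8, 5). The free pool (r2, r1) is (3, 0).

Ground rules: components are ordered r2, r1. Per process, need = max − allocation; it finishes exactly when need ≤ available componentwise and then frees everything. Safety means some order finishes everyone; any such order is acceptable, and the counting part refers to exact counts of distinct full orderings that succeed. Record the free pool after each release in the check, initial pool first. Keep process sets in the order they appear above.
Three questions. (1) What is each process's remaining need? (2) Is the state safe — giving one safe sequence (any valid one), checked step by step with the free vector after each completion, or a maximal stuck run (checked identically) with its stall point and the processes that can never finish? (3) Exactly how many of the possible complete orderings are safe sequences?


(1) Need matrix, components ordered r2, r1:
  proc-H: (5, 0)
  proc-I: (1, 0)
  proc-C: (7, 4)
  proc-B: (5, 0)
  proc-G: (8, 2)
(2) SAFE — a valid safe sequence is proc-I, proc-B, proc-H, proc-G, proc-C.
Key observation: the order's first zero-slack moment is proc-B ((5, 0) needed, (5, 0) free — a requested resource with nothing to spare).
Check, step by step:
  pool = (3, 0)
  proc-I: need (1, 0) fits (3, 0); releases (2, 0), pool now (5, 0)
  proc-B: need (5, 0) fits (5, 0); releases (1, 2), pool now (6, 2)
  proc-H: need (5, 0) fits (6, 2); releases (2, 0), pool now (8, 2)
  proc-G: need (8, 2) fits (8, 2); releases (0, 3), pool now (8, 5)
  proc-C: need (7, 4) fits (8, 5); releases (1, 1), pool now (9, 6)
(3) Precisely 2 of the possible complete orderings are safe sequences.


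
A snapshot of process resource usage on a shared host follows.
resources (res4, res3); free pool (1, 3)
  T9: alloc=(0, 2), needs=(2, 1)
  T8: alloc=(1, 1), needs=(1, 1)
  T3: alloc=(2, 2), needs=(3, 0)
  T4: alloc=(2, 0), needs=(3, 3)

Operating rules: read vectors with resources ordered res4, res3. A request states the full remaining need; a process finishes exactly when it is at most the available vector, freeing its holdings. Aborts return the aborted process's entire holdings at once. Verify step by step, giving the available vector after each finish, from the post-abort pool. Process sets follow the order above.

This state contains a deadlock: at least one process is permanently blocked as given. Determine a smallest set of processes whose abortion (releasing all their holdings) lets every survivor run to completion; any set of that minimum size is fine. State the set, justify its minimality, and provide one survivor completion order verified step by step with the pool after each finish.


The answer: abort T3.
Key observation: aborting T3 returns (2, 2), and T4 — hopeless before — runs at step 1 with the returned capacity in the pool.
No smaller set exists: with zero aborts the deadlock remains.
The survivors complete as T4, T8, T9. Walking it through (starting from the post-abort pool):
  pool = (3, 5)
  run T4 (needs (3, 3), free (3, 5)); after release of (2, 0) the pool is (5, 5)
  run T8 (needs (1, 1), free (5, 5)); after release of (1, 1) the pool is (6, 6)
  run T9 (needs (2, 1), free (6, 6)); after release of (0, 2) the pool is (6, 8)


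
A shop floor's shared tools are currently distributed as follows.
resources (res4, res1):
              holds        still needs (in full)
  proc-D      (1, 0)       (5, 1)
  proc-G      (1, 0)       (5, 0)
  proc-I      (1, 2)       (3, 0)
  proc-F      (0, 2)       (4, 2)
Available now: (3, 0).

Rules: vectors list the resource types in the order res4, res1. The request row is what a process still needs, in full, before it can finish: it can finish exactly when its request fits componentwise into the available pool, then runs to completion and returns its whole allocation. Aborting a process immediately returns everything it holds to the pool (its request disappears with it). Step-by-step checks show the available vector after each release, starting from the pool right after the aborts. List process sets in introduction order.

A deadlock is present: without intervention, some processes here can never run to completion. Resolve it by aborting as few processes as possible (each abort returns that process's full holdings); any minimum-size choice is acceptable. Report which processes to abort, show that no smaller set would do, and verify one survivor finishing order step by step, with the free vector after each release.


Minimum abort set: proc-D.
Key observation: proc-G was stuck for good until proc-D gave back (1, 0); in the order shown it finishes at step 2.
Why nothing smaller works: aborting no one leaves the state deadlocked as given.
One survivor order: proc-I, proc-G, proc-F. Walking it through (post-abort pool first):
  pool = (4, 0)
  proc-I needs (3, 0) <= (4, 0) -> finishes; pool += (1, 2) = (5, 2)
  proc-G needs (5, 0) <= (5, 2) -> finishes; pool += (1, 0) = (6, 2)
  proc-F needs (4, 2) <= (6, 2) -> finishes; pool += (0, 2) = (6, 4)


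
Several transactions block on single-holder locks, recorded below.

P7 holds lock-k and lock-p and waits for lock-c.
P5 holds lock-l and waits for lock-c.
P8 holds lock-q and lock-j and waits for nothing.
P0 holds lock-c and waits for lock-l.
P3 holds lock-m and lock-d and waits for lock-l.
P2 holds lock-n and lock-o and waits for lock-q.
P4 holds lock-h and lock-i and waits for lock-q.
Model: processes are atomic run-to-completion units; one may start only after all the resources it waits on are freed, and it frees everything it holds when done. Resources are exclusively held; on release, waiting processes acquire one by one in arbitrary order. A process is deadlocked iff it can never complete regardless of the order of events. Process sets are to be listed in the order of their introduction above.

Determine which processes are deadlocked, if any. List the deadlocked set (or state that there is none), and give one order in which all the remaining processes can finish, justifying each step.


Deadlocked set: P7, P5, P0 and P3.
Key observation: nobody on the ring P0 -> P5 -> P0 can start until another member finishes, which never happens; P7 and P3 wait into the deadlock from upstream.
The rest can finish in the order P8, P2, P4.
Check, step by step:
  run P8 (it waits on nothing); releases lock-q and lock-j
  run P2 (all its waits — lock-q — are resolved); releases lock-n and lock-o
  run P4 (all its waits — lock-q — are resolved); releases lock-h and lock-i


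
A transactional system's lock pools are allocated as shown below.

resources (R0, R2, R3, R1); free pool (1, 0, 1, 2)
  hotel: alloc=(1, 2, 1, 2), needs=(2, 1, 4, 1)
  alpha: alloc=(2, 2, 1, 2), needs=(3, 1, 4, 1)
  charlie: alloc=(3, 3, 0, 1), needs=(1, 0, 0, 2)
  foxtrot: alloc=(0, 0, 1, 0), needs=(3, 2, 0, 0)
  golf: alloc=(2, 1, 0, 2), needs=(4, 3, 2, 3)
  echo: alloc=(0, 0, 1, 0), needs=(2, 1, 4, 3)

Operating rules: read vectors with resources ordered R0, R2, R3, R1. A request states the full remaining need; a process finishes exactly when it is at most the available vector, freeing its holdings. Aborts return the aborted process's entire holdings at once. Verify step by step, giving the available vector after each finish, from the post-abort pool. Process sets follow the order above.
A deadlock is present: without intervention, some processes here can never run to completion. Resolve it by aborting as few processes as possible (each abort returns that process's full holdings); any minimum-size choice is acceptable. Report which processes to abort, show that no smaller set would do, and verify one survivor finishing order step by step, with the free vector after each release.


Abort hotel and alpha.
Key observation: before aborting hotel and alpha, echo was permanently blocked — no order could ever run it; afterwards it completes at step 3.
Minimality, checking each single-abort alternative: hotel alone leaves alpha blocked (short on R3); alpha alone leaves hotel blocked (short on R3); charlie alone leaves hotel blocked (short on R3); foxtrot alone leaves hotel blocked (short on R3); golf alone leaves hotel blocked (short on R3); echo alone leaves hotel blocked (short on R3).
Survivors finish in the order: foxtrot, charlie, echo, golf. Verifying each step (pool after the aborts first):
  pool = (4, 4, 3, 6)
  foxtrot needs (3, 2, 0, 0) <= (4, 4, 3, 6) -> finishes; pool += (0, 0, 1, 0) = (4, 4, 4, 6)
  charlie needs (1, 0, 0, 2) <= (4, 4, 4, 6) -> finishes; pool += (3, 3, 0, 1) = (7, 7, 4, 7)
  echo needs (2, 1, 4, 3) <= (7, 7, 4, 7) -> finishes; pool += (0, 0, 1, 0) = (7, 7, 5, 7)
  golf needs (4, 3, 2, 3) <= (7, 7, 5, 7) -> finishes; pool += (2, 1, 0, 2) = (9, 8, 5, 9)


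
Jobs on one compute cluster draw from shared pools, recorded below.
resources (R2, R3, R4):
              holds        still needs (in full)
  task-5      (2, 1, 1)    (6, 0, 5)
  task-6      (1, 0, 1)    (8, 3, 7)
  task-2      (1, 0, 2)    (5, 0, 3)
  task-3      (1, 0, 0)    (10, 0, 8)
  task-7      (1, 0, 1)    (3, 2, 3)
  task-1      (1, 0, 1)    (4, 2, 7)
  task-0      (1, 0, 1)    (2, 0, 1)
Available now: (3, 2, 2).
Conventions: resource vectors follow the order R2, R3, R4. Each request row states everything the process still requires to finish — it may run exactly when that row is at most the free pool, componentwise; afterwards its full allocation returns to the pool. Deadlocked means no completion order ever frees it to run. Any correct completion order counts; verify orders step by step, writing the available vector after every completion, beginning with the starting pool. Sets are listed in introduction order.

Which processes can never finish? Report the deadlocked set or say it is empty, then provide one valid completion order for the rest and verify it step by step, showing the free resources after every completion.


The deadlocked set is empty.
Key observation: task-0 can run right away; the returned allocation unlocks the remaining processes in turn.
One completion order for the rest: task-0, task-7, task-2, task-5, task-1, task-6, task-3. Walking it through:
  pool = (3, 2, 2)
  run task-0 (needs (2, 0, 1), free (3, 2, 2)); after release of (1, 0, 1) the pool is (4, 2, 3)
  run task-7 (needs (3, 2, 3), free (4, 2, 3)); after release of (1, 0, 1) the pool is (5, 2, 4)
  run task-2 (needs (5, 0, 3), free (5, 2, 4)); after release of (1, 0, 2) the pool is (6, 2, 6)
  run task-5 (needs (6, 0, 5), free (6, 2, 6)); after release of (2, 1, 1) the pool is (8, 3, 7)
  run task-1 (needs (4, 2, 7), free (8, 3, 7)); after release of (1, 0, 1) the pool is (9, 3, 8)
  run task-6 (needs (8, 3, 7), free (9, 3, 8)); after release of (1, 0, 1) the pool is (10, 3, 9)
  run task-3 (needs (10, 0, 8), free (10, 3, 9)); after release of (1, 0, 0) the pool is (11, 3, 9)


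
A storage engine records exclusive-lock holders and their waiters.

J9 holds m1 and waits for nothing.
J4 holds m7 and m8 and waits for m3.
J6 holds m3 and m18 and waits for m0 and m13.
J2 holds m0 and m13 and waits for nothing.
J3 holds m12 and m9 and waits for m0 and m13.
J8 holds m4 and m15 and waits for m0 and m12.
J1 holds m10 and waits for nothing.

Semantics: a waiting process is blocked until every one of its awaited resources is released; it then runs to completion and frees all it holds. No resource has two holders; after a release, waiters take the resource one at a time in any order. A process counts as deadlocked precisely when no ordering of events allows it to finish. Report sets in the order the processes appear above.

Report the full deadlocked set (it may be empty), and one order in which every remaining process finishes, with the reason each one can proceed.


The deadlocked set is empty.
Key observation: although several processes wait, no cycle exists — each chain bottoms out at a free runner.
A valid finishing order for the others: J2, J9, J6, J3, J1, J8, J4.
Step-by-step check:
  J2 waits on nothing -> runs at once and releases m0 and m13
  J9 waits on nothing -> runs at once and releases m1
  J6: everything it awaited (m0 and m13) is free; runs, freeing m3 and m18
  J3: everything it awaited (m0 and m13) is free; runs, freeing m12 and m9
  J1 waits on nothing -> runs at once and releases m10
  J8: everything it awaited (m0 and m12) is free; runs, freeing m4 and m15
  J4: everything it awaited (m3) is free; runs, freeing m7 and m8


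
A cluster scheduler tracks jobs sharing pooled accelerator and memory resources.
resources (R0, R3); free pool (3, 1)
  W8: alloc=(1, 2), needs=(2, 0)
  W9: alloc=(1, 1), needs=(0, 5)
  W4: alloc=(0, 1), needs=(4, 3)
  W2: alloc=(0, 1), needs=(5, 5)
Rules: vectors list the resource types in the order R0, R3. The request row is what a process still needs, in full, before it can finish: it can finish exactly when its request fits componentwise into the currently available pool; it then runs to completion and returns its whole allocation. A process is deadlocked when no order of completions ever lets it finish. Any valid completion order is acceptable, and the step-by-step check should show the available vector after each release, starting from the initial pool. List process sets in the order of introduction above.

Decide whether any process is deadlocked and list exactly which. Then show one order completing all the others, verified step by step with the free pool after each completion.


Deadlocked: W9 and W2.
Key observation: even finishing W8, W4 leaves just (4, 4) free — too little R3 for any of the remaining processes.
The rest can finish in the order W8, W4. Step-by-step check:
  pool = (3, 1)
  W8: need (2, 0) fits (3, 1); releases (1, 2), pool now (4, 3)
  W4: need (4, 3) fits (4, 3); releases (0, 1), pool now (4, 4)
None of the blocked processes ever fits:
  blocked: W9 wants (0, 5), pool (4, 4) — not enough R3
  blocked: W2 wants (5, 5), pool (4, 4) — not enough R0 and R3


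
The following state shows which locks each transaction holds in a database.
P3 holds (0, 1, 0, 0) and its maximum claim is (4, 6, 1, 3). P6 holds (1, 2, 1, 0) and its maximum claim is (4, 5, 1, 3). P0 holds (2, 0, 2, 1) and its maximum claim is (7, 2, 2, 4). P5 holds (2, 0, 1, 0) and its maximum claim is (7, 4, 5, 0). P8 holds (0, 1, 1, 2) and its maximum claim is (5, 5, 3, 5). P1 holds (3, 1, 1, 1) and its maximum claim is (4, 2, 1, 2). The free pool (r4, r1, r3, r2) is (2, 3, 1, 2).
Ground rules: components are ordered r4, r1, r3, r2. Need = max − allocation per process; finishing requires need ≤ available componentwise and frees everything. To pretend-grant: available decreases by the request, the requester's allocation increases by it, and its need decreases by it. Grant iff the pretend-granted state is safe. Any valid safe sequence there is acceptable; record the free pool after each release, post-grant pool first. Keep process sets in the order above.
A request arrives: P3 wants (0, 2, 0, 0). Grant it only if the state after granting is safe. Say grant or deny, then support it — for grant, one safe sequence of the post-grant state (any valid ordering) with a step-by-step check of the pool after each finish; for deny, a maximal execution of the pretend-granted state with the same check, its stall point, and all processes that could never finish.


DENY: after the grant no complete ordering would exist.
Key observation: even finishing P1, P0 leaves just (7, 2, 4, 4) free — too little r1 for any of the remaining processes.
After a pretend grant, a maximal execution: P1, P0 — then nothing else fits. Check, step by step:
  pool = (2, 1, 1, 2)
  P1: need (1, 1, 0, 1) fits (2, 1, 1, 2); releases (3, 1, 1, 1), pool now (5, 2, 2, 3)
  P0: need (5, 2, 0, 3) fits (5, 2, 2, 3); releases (2, 0, 2, 1), pool now (7, 2, 4, 4)
  P3 still needs (4, 3, 1, 3) but only (7, 2, 4, 4) is free — short on r1
  P6 still needs (3, 3, 0, 3) but only (7, 2, 4, 4) is free — short on r1
  P5 still needs (5, 4, 4, 0) but only (7, 2, 4, 4) is free — short on r1
  P8 still needs (5, 4, 2, 3) but only (7, 2, 4, 4) is free — short on r1
Post-grant, the permanently blocked set is P3, P6, P5 and P8.


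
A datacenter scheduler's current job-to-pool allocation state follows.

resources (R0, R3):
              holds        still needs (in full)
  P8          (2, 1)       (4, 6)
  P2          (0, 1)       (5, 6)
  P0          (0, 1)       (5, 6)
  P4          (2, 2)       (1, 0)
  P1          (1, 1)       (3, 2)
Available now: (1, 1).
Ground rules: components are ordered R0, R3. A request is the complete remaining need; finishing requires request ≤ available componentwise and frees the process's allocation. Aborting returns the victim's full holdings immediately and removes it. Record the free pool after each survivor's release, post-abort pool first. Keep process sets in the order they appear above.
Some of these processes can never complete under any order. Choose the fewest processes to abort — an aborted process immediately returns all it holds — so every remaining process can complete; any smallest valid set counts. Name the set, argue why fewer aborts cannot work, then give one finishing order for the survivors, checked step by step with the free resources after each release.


The answer: abort P2 and P0.
Key observation: the returned (0, 2) from P2 and P0 is what brings P8 — unrunnable before, under any order — into play at step 3.
Why nothing smaller works — every single abort fails: P8 alone leaves P2 blocked (short on R3); P2 alone leaves P8 blocked (short on R3); P0 alone leaves P8 blocked (short on R3); P4 alone leaves P8 blocked (short on R3); P1 alone leaves P8 blocked (short on R3).
One survivor order: P4, P1, P8. Verifying each step (post-abort pool first):
  pool = (1, 3)
  P4: need (1, 0) fits (1, 3); releases (2, 2), pool now (3, 5)
  P1: need (3, 2) fits (3, 5); releases (1, 1), pool now (4, 6)
  P8: need (4, 6) fits (4, 6); releases (2, 1), pool now (6, 7)


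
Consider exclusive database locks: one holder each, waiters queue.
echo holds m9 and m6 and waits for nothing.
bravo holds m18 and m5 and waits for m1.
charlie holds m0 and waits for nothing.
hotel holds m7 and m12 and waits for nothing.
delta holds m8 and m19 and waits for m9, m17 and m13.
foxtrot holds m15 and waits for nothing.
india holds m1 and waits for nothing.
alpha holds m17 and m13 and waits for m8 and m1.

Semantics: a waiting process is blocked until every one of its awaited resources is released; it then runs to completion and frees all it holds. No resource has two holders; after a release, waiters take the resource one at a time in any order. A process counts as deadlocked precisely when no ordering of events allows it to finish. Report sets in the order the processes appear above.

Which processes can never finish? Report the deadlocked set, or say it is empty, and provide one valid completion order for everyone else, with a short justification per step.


Deadlocked set: delta and alpha.
Key observation: the wait chain closes on itself along delta -> alpha -> delta; no other process is dragged down with it.
The rest can finish in the order echo, charlie, india, foxtrot, bravo, hotel.
Check, step by step:
  run echo (it waits on nothing); releases m9 and m6
  run charlie (it waits on nothing); releases m0
  run india (it waits on nothing); releases m1
  run foxtrot (it waits on nothing); releases m15
  run bravo (all its waits — m1 — are resolved); releases m18 and m5
  run hotel (it waits on nothing); releases m7 and m12


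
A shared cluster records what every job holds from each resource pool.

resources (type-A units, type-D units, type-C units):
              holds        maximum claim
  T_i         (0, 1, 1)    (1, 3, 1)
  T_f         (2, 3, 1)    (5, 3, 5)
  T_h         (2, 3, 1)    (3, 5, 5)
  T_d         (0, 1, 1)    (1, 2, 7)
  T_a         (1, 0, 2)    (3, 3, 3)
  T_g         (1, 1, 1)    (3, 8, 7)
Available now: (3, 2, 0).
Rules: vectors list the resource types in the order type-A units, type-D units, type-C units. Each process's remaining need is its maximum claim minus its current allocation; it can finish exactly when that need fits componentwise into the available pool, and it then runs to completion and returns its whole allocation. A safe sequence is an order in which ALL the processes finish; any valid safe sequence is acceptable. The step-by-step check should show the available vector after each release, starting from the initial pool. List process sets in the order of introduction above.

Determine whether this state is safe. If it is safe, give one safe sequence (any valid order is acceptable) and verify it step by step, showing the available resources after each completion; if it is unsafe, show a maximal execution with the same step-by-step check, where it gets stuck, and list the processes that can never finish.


UNSAFE.
Key observation: type-C units is the bottleneck — with T_i, T_a done the pool holds (4, 3, 3), short of every remaining need.
The run T_i, T_a cannot be extended any further. Verifying each step:
  pool = (3, 2, 0)
  T_i: need (1, 2, 0) fits (3, 2, 0); releases (0, 1, 1), pool now (3, 3, 1)
  T_a: need (2, 3, 1) fits (3, 3, 1); releases (1, 0, 2), pool now (4, 3, 3)
  T_f cannot run: need (3, 0, 4) vs free (4, 3, 3) (insufficient type-C units)
  T_h cannot run: need (1, 2, 4) vs free (4, 3, 3) (insufficient type-C units)
  T_d cannot run: need (1, 1, 6) vs free (4, 3, 3) (insufficient type-C units)
  T_g cannot run: need (2, 7, 6) vs free (4, 3, 3) (insufficient type-D units and type-C units)
Never able to finish: T_f, T_h, T_d and T_g.


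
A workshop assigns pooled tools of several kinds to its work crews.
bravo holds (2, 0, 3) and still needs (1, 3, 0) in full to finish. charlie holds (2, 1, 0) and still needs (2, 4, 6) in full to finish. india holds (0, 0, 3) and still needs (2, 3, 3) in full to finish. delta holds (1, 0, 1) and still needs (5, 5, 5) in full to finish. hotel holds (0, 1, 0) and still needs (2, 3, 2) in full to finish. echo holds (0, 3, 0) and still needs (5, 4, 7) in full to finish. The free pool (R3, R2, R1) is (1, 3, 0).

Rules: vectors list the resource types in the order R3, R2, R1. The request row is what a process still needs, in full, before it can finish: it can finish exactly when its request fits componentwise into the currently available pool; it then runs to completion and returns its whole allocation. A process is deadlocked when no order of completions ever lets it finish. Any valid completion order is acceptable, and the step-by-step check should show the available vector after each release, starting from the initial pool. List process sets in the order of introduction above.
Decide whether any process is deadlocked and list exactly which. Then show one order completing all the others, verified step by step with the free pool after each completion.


The deadlocked set is empty.
Key observation: the pool covers bravo at once, and every later process fits after earlier releases.
The rest can finish in the order bravo, india, hotel, charlie, delta, echo. Check, step by step:
  pool = (1, 3, 0)
  bravo needs (1, 3, 0) <= (1, 3, 0) -> finishes; pool += (2, 0, 3) = (3, 3, 3)
  india needs (2, 3, 3) <= (3, 3, 3) -> finishes; pool += (0, 0, 3) = (3, 3, 6)
  hotel needs (2, 3, 2) <= (3, 3, 6) -> finishes; pool += (0, 1, 0) = (3, 4, 6)
  charlie needs (2, 4, 6) <= (3, 4, 6) -> finishes; pool += (2, 1, 0) = (5, 5, 6)
  delta needs (5, 5, 5) <= (5, 5, 6) -> finishes; pool += (1, 0, 1) = (6, 5, 7)
  echo needs (5, 4, 7) <= (6, 5, 7) -> finishes; pool += (0, 3, 0) = (6, 8, 7)


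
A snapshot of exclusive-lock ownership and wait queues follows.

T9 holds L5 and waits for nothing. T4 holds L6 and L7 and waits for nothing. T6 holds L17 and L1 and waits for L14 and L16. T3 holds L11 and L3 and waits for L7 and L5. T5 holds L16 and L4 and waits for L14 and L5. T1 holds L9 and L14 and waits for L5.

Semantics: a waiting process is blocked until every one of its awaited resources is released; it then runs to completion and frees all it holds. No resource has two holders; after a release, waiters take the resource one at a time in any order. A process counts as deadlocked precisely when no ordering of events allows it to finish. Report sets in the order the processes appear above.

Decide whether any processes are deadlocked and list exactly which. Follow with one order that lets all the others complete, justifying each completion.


Nothing here is deadlocked.
Key observation: the wait relation is loop-free; peeling off processes with no waits unwinds the whole state.
A valid finishing order for the others: T9, T1, T4, T3, T5, T6.
Verifying each step:
  T9 waits on nothing -> runs at once and releases L5
  run T1 (all its waits — L5 — are resolved); releases L9 and L14
  T4 waits on nothing -> runs at once and releases L6 and L7
  run T3 (all its waits — L7 and L5 — are resolved); releases L11 and L3
  run T5 (all its waits — L14 and L5 — are resolved); releases L16 and L4
  run T6 (all its waits — L14 and L16 — are resolved); releases L17 and L1


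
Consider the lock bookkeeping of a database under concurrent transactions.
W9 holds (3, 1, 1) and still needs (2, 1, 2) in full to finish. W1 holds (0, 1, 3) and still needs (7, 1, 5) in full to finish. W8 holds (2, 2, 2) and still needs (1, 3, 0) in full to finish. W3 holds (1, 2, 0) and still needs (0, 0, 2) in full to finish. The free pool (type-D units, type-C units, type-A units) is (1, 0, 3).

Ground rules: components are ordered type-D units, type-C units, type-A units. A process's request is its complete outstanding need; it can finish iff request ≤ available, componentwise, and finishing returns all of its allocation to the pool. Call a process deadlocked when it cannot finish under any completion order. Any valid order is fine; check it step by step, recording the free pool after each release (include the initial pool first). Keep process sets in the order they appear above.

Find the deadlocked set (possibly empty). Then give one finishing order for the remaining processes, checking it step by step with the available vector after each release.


No process is deadlocked.
Key observation: starting with W3, each completion frees enough for the next — no one is permanently blocked.
A valid finishing order for the others: W3, W9, W8, W1. Verifying each step:
  pool = (1, 0, 3)
  run W3 (needs (0, 0, 2), free (1, 0, 3)); after release of (1, 2, 0) the pool is (2, 2, 3)
  run W9 (needs (2, 1, 2), free (2, 2, 3)); after release of (3, 1, 1) the pool is (5, 3, 4)
  run W8 (needs (1, 3, 0), free (5, 3, 4)); after release of (2, 2, 2) the pool is (7, 5, 6)
  run W1 (needs (7, 1, 5), free (7, 5, 6)); after release of (0, 1, 3) the pool is (7, 6, 9)


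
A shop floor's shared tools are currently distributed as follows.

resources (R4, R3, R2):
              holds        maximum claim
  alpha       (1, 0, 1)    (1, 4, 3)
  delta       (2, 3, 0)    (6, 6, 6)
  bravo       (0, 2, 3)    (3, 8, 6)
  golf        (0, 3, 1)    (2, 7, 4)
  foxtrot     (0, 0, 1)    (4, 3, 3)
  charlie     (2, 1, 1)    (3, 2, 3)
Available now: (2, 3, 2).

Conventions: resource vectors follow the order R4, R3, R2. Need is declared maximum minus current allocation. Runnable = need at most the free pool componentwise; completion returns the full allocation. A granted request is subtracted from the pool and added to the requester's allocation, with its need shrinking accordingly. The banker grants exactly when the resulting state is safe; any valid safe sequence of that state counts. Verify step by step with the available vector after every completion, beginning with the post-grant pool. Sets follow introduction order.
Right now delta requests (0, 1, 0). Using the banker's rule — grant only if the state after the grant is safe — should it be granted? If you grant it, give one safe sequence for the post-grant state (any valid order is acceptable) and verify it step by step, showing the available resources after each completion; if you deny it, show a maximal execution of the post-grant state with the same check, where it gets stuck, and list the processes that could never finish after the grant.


DENY: after the grant no complete ordering would exist.
Key observation: after charlie, foxtrot the pool peaks at (4, 3, 4), and each blocked process is short somewhere: alpha on R3; delta on R2; bravo on R3; golf on R3.
Pretend the grant happened; the run charlie, foxtrot goes as far as possible. Step-by-step check:
  pool = (2, 2, 2)
  charlie needs (1, 1, 2) <= (2, 2, 2) -> finishes; pool += (2, 1, 1) = (4, 3, 3)
  foxtrot needs (4, 3, 2) <= (4, 3, 3) -> finishes; pool += (0, 0, 1) = (4, 3, 4)
  alpha still needs (0, 4, 2) but only (4, 3, 4) is free — short on R3
  delta still needs (4, 2, 6) but only (4, 3, 4) is free — short on R2
  bravo still needs (3, 6, 3) but only (4, 3, 4) is free — short on R3
  golf still needs (2, 4, 3) but only (4, 3, 4) is free — short on R3
Had the request been granted, alpha, delta, bravo and golf could never finish.


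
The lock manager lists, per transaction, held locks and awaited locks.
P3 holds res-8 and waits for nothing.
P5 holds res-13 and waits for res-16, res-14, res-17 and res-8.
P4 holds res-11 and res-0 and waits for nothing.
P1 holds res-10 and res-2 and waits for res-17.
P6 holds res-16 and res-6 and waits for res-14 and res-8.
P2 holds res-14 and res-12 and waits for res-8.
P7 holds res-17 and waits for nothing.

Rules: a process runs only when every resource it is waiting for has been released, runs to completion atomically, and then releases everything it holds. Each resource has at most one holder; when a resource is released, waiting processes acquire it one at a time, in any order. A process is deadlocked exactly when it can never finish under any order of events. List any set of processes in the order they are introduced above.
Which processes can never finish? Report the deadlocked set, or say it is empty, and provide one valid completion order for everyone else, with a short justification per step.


Nothing here is deadlocked.
Key observation: the waits form no ring: some process can always run, and its releases unblock the others one by one.
One completion order for the rest: P3, P2, P6, P7, P1, P5, P4.
Walking it through:
  run P3 (it waits on nothing); releases res-8
  P2: everything it awaited (res-8) is free; runs, freeing res-14 and res-12
  P6: everything it awaited (res-14 and res-8) is free; runs, freeing res-16 and res-6
  run P7 (it waits on nothing); releases res-17
  P1: everything it awaited (res-17) is free; runs, freeing res-10 and res-2
  P5: everything it awaited (res-16, res-14, res-17 and res-8) is free; runs, freeing res-13
  run P4 (it waits on nothing); releases res-11 and res-0


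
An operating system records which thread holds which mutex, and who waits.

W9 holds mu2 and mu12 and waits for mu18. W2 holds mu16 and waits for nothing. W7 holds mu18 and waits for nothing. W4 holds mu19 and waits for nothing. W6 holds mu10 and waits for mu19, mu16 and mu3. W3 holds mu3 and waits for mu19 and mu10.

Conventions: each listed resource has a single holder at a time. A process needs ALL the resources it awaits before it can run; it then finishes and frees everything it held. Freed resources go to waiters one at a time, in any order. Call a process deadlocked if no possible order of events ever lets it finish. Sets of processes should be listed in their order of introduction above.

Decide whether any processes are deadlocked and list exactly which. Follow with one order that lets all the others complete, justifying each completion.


Deadlocked set: W6 and W3.
Key observation: W6 -> W3 -> W6 is a circular wait — nothing in it can go first; no other process is dragged down with it.
A valid finishing order for the others: W4, W7, W9, W2.
Step-by-step check:
  W4 waits on nothing -> runs at once and releases mu19
  W7 waits on nothing -> runs at once and releases mu18
  run W9 (all its waits — mu18 — are resolved); releases mu2 and mu12
  W2 waits on nothing -> runs at once and releases mu16


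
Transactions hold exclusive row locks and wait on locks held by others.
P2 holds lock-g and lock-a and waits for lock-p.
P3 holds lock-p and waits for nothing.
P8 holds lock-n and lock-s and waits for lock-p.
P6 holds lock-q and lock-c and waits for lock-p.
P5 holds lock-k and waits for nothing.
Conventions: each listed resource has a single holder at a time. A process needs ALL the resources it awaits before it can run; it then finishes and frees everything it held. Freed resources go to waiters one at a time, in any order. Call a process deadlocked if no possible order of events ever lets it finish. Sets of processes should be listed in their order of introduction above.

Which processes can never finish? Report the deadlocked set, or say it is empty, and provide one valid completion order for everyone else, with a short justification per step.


No process is deadlocked.
Key observation: the wait relation is loop-free; peeling off processes with no waits unwinds the whole state.
One completion order for the rest: P5, P3, P8, P6, P2.
Walking it through:
  run P5 (it waits on nothing); releases lock-k
  run P3 (it waits on nothing); releases lock-p
  run P8 (all its waits — lock-p — are resolved); releases lock-n and lock-s
  run P6 (all its waits — lock-p — are resolved); releases lock-q and lock-c
  run P2 (all its waits — lock-p — are resolved); releases lock-g and lock-a


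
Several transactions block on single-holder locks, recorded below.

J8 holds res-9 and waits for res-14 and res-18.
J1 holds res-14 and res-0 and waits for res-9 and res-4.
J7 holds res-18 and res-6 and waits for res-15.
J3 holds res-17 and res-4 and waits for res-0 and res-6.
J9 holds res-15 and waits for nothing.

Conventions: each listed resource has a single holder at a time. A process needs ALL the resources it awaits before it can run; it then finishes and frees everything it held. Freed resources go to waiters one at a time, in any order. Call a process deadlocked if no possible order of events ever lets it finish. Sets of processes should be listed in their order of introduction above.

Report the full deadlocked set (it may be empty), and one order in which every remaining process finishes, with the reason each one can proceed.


Deadlocked set: J8, J1 and J3.
Key observation: J8 -> J1 -> J8 is a circular wait — nothing in it can go first; J3 is caught in further circular waits.
One completion order for the rest: J9, J7.
Walking it through:
  J9: no waits; runs immediately, freeing res-15
  J7: everything it awaited (res-15) is free; runs, freeing res-18 and res-6
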